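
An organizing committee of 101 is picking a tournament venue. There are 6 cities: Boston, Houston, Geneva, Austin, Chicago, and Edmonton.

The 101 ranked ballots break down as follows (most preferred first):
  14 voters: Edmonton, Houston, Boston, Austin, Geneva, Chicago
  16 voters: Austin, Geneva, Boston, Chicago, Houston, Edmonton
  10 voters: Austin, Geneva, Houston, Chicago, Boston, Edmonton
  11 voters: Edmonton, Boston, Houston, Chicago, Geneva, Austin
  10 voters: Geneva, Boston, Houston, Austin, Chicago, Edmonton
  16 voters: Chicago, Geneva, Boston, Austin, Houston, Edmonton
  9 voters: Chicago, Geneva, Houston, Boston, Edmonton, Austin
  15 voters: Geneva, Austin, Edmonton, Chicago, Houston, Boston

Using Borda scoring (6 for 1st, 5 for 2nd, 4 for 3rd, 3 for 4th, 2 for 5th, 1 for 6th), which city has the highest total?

Geneva

Boston: 14×4 + 16×4 + 10×2 + 11×5 + 10×5 + 16×4 + 9×3 + 15×1 = 351
Houston: 14×5 + 16×2 + 10×4 + 11×4 + 10×4 + 16×2 + 9×4 + 15×2 = 324
Geneva: 14×2 + 16×5 + 10×5 + 11×2 + 10×6 + 16×5 + 9×5 + 15×6 = 455
Austin: 14×3 + 16×6 + 10×6 + 11×1 + 10×3 + 16×3 + 9×1 + 15×5 = 371
Chicago: 14×1 + 16×3 + 10×3 + 11×3 + 10×2 + 16×6 + 9×6 + 15×3 = 340
Edmonton: 14×6 + 16×1 + 10×1 + 11×6 + 10×1 + 16×1 + 9×2 + 15×4 = 280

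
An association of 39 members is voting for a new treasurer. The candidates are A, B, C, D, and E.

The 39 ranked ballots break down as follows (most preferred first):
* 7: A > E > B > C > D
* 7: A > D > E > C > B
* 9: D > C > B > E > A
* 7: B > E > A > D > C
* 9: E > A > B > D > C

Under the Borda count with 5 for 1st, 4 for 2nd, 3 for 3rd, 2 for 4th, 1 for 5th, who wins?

E

A: 7×5 + 7×5 + 9×1 + 7×3 + 9×4 = 136
B: 7×3 + 7×1 + 9×3 + 7×5 + 9×3 = 117
C: 7×2 + 7×2 + 9×4 + 7×1 + 9×1 = 80
D: 7×1 + 7×4 + 9×5 + 7×2 + 9×2 = 112
E: 7×4 + 7×3 + 9×2 + 7×4 + 9×5 = 140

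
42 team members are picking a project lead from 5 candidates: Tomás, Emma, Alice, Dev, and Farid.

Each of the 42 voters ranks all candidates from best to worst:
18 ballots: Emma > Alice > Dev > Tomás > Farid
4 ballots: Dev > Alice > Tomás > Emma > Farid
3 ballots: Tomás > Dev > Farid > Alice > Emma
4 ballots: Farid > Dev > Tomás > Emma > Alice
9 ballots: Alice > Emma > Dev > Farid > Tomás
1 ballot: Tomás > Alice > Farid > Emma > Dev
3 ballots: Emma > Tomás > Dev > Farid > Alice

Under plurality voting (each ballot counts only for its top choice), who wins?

Emma

First-place votes: Tomás 4, Emma 21, Alice 9, Dev 4, Farid 4.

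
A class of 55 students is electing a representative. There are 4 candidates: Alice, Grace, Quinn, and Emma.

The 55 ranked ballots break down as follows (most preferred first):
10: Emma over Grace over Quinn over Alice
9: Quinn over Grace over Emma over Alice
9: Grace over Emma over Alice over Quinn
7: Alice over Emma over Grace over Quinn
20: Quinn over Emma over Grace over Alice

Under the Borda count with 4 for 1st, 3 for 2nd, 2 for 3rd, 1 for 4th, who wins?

Emma

Alice: 10×1 + 9×1 + 9×2 + 7×4 + 20×1 = 85
Grace: 10×3 + 9×3 + 9×4 + 7×2 + 20×2 = 147
Quinn: 10×2 + 9×4 + 9×1 + 7×1 + 20×4 = 152
Emma: 10×4 + 9×2 + 9×3 + 7×3 + 20×3 = 166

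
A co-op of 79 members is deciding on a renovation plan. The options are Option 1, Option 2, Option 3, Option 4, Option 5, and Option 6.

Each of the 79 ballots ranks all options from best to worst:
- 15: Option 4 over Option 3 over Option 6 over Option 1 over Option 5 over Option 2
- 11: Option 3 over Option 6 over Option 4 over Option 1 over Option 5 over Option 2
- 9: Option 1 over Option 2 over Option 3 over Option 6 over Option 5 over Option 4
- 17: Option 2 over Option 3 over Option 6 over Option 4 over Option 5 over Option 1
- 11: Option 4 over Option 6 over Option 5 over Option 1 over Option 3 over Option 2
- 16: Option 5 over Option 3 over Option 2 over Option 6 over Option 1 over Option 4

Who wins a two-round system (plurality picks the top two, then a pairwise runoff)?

Option 2

Round 1 first-place votes: Option 1 9, Option 2 17, Option 3 11, Option 4 26, Option 5 16, Option 6 0. Option 4 and Option 2 advance.
Runoff: Option 4 is ranked above Option 2 on 37 ballots, Option 2 above Option 4 on 42.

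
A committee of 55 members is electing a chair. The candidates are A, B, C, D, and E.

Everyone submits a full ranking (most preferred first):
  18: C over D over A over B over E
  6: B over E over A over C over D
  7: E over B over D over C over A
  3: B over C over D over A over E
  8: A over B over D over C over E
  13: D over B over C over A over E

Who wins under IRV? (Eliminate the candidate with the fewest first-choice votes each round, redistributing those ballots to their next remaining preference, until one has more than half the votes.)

Round 1: A 8, B 9, C 18, D 13, E 7. E eliminated.
Round 2: A 8, B 16, C 18, D 13. A eliminated.
Round 3: B 24, C 18, D 13. D eliminated.
Round 4: B 37, C 18. B has a majority (≥28).

B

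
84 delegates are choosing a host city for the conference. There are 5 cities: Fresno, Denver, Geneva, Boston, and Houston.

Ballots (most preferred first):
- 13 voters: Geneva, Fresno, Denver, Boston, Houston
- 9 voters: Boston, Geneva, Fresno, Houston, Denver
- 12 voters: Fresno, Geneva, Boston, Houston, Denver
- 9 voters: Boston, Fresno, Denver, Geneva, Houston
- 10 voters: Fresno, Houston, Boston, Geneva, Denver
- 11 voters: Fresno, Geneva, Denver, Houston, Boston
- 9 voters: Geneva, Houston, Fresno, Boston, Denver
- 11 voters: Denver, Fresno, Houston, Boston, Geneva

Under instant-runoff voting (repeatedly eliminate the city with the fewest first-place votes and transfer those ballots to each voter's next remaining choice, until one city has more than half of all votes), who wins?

Fresno

Round 1: Fresno 33, Denver 11, Geneva 22, Boston 18, Houston 0. Houston eliminated.
Round 2: Fresno 33, Denver 11, Geneva 22, Boston 18. Denver eliminated.
Round 3: Fresno 44, Geneva 22, Boston 18. Fresno has a majority (≥43).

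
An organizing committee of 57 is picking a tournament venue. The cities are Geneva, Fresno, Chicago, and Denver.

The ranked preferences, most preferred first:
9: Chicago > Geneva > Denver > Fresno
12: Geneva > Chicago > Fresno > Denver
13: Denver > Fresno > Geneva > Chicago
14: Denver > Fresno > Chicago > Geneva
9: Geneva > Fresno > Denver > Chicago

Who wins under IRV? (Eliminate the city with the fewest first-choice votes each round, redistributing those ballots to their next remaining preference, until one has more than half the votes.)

Geneva

Round 1: Geneva 21, Fresno 0, Chicago 9, Denver 27. Fresno eliminated.
Round 2: Geneva 21, Chicago 9, Denver 27. Chicago eliminated.
Round 3: Geneva 30, Denver 27. Geneva has a majority (≥29).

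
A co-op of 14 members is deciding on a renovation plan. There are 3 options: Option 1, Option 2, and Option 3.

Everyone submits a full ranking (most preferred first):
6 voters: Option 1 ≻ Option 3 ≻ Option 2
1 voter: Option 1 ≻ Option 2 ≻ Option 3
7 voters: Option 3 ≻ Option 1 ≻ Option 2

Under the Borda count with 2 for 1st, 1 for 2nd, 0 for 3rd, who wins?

Option 1: 6×2 + 1×2 + 7×1 = 21
Option 2: 6×0 + 1×1 + 7×0 = 1
Option 3: 6×1 + 1×0 + 7×2 = 20

Option 1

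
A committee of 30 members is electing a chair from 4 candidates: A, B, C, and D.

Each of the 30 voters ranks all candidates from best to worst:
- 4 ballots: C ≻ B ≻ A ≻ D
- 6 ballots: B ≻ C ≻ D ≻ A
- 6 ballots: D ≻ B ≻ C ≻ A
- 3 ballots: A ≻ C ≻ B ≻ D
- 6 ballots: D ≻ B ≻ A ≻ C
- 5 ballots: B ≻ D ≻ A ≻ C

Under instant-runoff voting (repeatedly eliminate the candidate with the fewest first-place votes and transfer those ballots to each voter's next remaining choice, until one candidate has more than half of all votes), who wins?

B

Round 1: A 3, B 11, C 4, D 12. A eliminated.
Round 2: B 11, C 7, D 12. C eliminated.
Round 3: B 18, D 12. B has a majority (≥16).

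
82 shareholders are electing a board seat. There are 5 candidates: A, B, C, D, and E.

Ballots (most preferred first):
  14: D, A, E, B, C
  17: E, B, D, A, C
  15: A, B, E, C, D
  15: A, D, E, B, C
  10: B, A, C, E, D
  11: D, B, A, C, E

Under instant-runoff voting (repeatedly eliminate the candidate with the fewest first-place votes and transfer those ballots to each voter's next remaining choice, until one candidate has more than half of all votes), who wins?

D

Round 1: A 30, B 10, C 0, D 25, E 17. C eliminated.
Round 2: A 30, B 10, D 25, E 17. B eliminated.
Round 3: A 40, D 25, E 17. E eliminated.
Round 4: A 40, D 42. D has a majority (≥42).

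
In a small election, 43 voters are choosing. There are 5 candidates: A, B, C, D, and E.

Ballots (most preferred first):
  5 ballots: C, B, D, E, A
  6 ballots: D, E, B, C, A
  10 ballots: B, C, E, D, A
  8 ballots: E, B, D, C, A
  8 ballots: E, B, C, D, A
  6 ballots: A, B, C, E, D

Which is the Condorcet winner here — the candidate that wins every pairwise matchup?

E vs A: 37–6
E vs B: 22–21
E vs C: 22–21
E vs D: 32–11
E beats every other candidate.

E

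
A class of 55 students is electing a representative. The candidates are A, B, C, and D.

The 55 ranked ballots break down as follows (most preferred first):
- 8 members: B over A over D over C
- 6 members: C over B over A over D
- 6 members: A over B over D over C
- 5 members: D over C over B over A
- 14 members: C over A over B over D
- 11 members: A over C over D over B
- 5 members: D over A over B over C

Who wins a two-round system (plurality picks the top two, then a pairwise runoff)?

Round 1 first-place votes: A 17, B 8, C 20, D 10. C and A advance.
Runoff: C is ranked above A on 25 ballots, A above C on 30.

A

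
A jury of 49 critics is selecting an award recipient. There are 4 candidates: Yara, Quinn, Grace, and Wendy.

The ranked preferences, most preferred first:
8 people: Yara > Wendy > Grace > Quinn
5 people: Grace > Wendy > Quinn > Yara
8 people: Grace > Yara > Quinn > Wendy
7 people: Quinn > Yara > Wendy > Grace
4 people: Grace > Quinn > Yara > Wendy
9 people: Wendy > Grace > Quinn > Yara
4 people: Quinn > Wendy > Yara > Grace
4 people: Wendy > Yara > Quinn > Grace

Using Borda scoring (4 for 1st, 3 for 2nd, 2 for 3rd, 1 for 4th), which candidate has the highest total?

Yara: 8×4 + 5×1 + 8×3 + 7×3 + 4×2 + 9×1 + 4×2 + 4×3 = 119
Quinn: 8×1 + 5×2 + 8×2 + 7×4 + 4×3 + 9×2 + 4×4 + 4×2 = 116
Grace: 8×2 + 5×4 + 8×4 + 7×1 + 4×4 + 9×3 + 4×1 + 4×1 = 126
Wendy: 8×3 + 5×3 + 8×1 + 7×2 + 4×1 + 9×4 + 4×3 + 4×4 = 129

Wendy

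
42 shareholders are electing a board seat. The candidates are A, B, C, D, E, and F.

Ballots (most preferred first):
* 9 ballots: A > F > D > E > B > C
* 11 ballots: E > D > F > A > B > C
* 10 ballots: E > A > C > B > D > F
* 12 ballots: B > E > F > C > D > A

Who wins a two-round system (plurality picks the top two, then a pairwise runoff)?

Round 1 first-place votes: A 9, B 12, C 0, D 0, E 21, F 0. E and B advance.
Runoff: E is ranked above B on 30 ballots, B above E on 12.

E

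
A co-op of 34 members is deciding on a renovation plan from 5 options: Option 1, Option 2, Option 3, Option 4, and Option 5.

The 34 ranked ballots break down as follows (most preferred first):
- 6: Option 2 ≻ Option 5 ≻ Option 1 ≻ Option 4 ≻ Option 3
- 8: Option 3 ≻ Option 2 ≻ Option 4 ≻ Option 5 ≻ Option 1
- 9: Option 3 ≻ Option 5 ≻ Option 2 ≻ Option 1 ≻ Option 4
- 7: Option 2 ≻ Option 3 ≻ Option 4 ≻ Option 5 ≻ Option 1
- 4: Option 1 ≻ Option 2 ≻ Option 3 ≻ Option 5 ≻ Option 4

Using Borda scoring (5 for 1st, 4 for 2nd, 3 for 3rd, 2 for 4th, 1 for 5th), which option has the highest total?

Option 2

Option 1: 6×3 + 8×1 + 9×2 + 7×1 + 4×5 = 71
Option 2: 6×5 + 8×4 + 9×3 + 7×5 + 4×4 = 140
Option 3: 6×1 + 8×5 + 9×5 + 7×4 + 4×3 = 131
Option 4: 6×2 + 8×3 + 9×1 + 7×3 + 4×1 = 70
Option 5: 6×4 + 8×2 + 9×4 + 7×2 + 4×2 = 98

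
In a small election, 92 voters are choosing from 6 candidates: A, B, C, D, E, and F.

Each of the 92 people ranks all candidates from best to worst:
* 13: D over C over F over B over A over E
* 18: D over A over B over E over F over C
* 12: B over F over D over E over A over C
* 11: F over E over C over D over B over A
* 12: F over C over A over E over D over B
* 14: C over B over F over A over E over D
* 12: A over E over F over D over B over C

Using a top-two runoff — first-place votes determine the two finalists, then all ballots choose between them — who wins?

F

Round 1 first-place votes: A 12, B 12, C 14, D 31, E 0, F 23. D and F advance.
Runoff: D is ranked above F on 31 ballots, F above D on 61.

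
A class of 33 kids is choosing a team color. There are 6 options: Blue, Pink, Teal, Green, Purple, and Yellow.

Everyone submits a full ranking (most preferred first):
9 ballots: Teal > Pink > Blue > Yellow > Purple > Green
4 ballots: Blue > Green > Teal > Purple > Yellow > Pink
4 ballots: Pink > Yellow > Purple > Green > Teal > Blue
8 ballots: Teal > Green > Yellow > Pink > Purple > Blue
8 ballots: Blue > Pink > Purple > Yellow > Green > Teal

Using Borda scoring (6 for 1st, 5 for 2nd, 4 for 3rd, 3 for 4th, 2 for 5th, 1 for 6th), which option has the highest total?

Pink

Blue: 9×4 + 4×6 + 4×1 + 8×1 + 8×6 = 120
Pink: 9×5 + 4×1 + 4×6 + 8×3 + 8×5 = 137
Teal: 9×6 + 4×4 + 4×2 + 8×6 + 8×1 = 134
Green: 9×1 + 4×5 + 4×3 + 8×5 + 8×2 = 97
Purple: 9×2 + 4×3 + 4×4 + 8×2 + 8×4 = 94
Yellow: 9×3 + 4×2 + 4×5 + 8×4 + 8×3 = 111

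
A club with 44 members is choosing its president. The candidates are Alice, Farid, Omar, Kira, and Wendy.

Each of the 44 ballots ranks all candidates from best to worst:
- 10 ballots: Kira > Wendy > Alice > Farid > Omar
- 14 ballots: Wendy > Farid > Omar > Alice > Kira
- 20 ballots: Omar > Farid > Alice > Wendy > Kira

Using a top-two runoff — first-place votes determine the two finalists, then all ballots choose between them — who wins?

Wendy

Round 1 first-place votes: Alice 0, Farid 0, Omar 20, Kira 10, Wendy 14. Omar and Wendy advance.
Runoff: Omar is ranked above Wendy on 20 ballots, Wendy above Omar on 24.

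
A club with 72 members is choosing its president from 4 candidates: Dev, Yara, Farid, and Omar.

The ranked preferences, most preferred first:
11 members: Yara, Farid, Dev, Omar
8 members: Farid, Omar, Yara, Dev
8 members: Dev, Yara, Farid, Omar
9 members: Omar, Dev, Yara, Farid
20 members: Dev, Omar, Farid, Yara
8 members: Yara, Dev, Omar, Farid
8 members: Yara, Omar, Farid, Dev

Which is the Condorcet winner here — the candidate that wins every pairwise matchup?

Dev vs Yara: 37–35
Dev vs Farid: 45–27
Dev vs Omar: 47–25
Dev beats every other candidate.

Dev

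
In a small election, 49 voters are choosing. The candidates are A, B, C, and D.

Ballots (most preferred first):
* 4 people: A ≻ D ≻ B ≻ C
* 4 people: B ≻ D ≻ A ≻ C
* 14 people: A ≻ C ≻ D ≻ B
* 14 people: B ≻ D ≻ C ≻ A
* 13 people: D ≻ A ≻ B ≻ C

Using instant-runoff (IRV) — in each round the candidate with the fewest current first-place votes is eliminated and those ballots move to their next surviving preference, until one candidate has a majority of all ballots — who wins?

A

Round 1: A 18, B 18, C 0, D 13. C eliminated.
Round 2: A 18, B 18, D 13. D eliminated.
Round 3: A 31, B 18. A has a majority (≥25).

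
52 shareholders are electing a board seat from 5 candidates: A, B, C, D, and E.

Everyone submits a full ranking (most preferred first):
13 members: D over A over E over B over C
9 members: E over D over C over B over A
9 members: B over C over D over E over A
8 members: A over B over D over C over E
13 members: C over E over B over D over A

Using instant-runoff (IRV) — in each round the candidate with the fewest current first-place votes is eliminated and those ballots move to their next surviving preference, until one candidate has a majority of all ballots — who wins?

B

Round 1: A 8, B 9, C 13, D 13, E 9. A eliminated.
Round 2: B 17, C 13, D 13, E 9. E eliminated.
Round 3: B 17, C 13, D 22. C eliminated.
Round 4: B 30, D 22. B has a majority (≥27).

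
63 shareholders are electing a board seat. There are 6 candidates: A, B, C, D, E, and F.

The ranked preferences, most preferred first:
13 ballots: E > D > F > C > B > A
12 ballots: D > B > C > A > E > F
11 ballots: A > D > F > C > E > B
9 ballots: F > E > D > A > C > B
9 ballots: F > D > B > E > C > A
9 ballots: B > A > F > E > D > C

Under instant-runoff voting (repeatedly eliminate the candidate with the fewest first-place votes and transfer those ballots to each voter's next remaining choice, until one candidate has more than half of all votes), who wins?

A

Round 1: A 11, B 9, C 0, D 12, E 13, F 18. C eliminated.
Round 2: A 11, B 9, D 12, E 13, F 18. B eliminated.
Round 3: A 20, D 12, E 13, F 18. D eliminated.
Round 4: A 32, E 13, F 18. A has a majority (≥32).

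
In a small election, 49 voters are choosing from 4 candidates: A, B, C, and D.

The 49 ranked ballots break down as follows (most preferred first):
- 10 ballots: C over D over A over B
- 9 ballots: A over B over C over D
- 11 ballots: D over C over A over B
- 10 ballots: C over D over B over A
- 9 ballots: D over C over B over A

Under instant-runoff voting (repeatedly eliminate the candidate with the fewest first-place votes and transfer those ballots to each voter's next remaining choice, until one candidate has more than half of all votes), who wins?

Round 1: A 9, B 0, C 20, D 20. B eliminated.
Round 2: A 9, C 20, D 20. A eliminated.
Round 3: C 29, D 20. C has a majority (≥25).

C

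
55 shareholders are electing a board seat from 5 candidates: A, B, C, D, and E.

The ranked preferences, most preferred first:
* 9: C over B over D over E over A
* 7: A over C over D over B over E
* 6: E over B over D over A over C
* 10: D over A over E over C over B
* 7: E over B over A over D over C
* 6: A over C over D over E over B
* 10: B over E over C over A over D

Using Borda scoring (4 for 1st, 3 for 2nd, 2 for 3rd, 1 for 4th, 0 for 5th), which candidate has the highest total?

E

A: 9×0 + 7×4 + 6×1 + 10×3 + 7×2 + 6×4 + 10×1 = 112
B: 9×3 + 7×1 + 6×3 + 10×0 + 7×3 + 6×0 + 10×4 = 113
C: 9×4 + 7×3 + 6×0 + 10×1 + 7×0 + 6×3 + 10×2 = 105
D: 9×2 + 7×2 + 6×2 + 10×4 + 7×1 + 6×2 + 10×0 = 103
E: 9×1 + 7×0 + 6×4 + 10×2 + 7×4 + 6×1 + 10×3 = 117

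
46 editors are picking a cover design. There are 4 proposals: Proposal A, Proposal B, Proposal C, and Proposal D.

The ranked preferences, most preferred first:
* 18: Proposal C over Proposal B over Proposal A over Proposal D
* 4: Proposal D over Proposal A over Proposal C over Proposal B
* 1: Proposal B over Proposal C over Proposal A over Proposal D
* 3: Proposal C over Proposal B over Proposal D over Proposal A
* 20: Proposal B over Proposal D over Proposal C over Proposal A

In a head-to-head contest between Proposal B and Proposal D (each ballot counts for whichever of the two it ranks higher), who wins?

Proposal B is ranked above Proposal D on 42 ballots; Proposal D above Proposal B on 4.

Proposal B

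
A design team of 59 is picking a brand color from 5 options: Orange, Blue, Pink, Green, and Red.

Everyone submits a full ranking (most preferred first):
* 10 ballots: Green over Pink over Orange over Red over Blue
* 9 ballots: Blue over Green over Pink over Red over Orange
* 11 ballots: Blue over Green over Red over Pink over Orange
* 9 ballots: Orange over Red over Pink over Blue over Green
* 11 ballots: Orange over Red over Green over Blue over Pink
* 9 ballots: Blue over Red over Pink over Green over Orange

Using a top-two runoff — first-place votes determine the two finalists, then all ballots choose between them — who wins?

Orange

Round 1 first-place votes: Orange 20, Blue 29, Pink 0, Green 10, Red 0. Blue and Orange advance.
Runoff: Blue is ranked above Orange on 29 ballots, Orange above Blue on 30.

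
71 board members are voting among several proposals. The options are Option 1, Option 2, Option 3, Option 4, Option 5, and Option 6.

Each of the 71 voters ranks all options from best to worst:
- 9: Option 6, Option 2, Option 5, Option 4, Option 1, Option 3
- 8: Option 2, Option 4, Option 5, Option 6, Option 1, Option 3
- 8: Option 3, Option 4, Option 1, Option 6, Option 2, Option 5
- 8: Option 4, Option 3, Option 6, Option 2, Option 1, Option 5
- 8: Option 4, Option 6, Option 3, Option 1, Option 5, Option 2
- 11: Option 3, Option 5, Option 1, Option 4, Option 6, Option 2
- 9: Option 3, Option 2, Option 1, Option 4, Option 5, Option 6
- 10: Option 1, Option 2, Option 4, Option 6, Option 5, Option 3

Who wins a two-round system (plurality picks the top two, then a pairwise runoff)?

Option 4

Round 1 first-place votes: Option 1 10, Option 2 8, Option 3 28, Option 4 16, Option 5 0, Option 6 9. Option 3 and Option 4 advance.
Runoff: Option 3 is ranked above Option 4 on 28 ballots, Option 4 above Option 3 on 43.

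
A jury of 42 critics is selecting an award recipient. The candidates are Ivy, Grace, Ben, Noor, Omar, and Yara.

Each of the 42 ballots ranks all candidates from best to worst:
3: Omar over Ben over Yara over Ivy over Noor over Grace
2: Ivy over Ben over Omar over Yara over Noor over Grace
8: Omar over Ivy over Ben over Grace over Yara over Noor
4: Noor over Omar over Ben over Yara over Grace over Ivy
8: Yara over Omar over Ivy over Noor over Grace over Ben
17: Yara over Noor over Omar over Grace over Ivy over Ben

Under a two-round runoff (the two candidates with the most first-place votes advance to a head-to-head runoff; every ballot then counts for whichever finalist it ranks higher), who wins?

Round 1 first-place votes: Ivy 2, Grace 0, Ben 0, Noor 4, Omar 11, Yara 25. Yara and Omar advance.
Runoff: Yara is ranked above Omar on 25 ballots, Omar above Yara on 17.

Yara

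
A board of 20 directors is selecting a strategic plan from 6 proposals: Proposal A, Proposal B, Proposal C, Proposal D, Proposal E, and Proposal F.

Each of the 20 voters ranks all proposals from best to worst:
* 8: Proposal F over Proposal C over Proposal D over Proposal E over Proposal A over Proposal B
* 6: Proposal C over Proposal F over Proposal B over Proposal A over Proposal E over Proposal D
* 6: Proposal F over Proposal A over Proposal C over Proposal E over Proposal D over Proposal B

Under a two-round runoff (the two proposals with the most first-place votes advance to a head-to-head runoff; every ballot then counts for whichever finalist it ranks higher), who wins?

Round 1 first-place votes: Proposal A 0, Proposal B 0, Proposal C 6, Proposal D 0, Proposal E 0, Proposal F 14. Proposal F and Proposal C advance.
Runoff: Proposal F is ranked above Proposal C on 14 ballots, Proposal C above Proposal F on 6.

Proposal F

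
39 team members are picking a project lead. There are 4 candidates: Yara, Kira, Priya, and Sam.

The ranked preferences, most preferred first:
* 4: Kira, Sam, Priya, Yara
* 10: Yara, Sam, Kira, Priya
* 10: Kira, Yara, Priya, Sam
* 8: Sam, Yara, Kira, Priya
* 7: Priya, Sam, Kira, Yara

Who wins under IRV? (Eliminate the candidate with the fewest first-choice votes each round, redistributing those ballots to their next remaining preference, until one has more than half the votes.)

Sam

Round 1: Yara 10, Kira 14, Priya 7, Sam 8. Priya eliminated.
Round 2: Yara 10, Kira 14, Sam 15. Yara eliminated.
Round 3: Kira 14, Sam 25. Sam has a majority (≥20).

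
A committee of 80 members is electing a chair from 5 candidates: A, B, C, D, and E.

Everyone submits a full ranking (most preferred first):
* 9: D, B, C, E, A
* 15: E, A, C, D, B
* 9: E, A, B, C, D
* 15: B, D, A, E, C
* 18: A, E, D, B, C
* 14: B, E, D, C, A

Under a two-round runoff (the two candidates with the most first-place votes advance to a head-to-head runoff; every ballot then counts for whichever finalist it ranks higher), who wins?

E

Round 1 first-place votes: A 18, B 29, C 0, D 9, E 24. B and E advance.
Runoff: B is ranked above E on 38 ballots, E above B on 42.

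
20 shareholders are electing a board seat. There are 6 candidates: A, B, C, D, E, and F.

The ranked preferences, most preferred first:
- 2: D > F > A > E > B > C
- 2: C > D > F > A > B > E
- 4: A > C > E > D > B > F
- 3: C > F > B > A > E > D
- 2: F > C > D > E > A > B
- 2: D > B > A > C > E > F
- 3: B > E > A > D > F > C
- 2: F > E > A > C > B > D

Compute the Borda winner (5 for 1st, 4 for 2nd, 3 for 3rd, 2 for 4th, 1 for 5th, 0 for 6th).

A

A: 2×3 + 2×2 + 4×5 + 3×2 + 2×1 + 2×3 + 3×3 + 2×3 = 59
B: 2×1 + 2×1 + 4×1 + 3×3 + 2×0 + 2×4 + 3×5 + 2×1 = 42
C: 2×0 + 2×5 + 4×4 + 3×5 + 2×4 + 2×2 + 3×0 + 2×2 = 57
D: 2×5 + 2×4 + 4×2 + 3×0 + 2×3 + 2×5 + 3×2 + 2×0 = 48
E: 2×2 + 2×0 + 4×3 + 3×1 + 2×2 + 2×1 + 3×4 + 2×4 = 45
F: 2×4 + 2×3 + 4×0 + 3×4 + 2×5 + 2×0 + 3×1 + 2×5 = 49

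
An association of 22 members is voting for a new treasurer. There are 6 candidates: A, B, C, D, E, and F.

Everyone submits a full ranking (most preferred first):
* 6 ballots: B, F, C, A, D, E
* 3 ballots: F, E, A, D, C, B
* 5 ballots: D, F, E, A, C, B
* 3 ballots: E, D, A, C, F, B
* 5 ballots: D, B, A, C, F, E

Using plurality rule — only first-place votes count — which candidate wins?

First-place votes: A 0, B 6, C 0, D 10, E 3, F 3.

D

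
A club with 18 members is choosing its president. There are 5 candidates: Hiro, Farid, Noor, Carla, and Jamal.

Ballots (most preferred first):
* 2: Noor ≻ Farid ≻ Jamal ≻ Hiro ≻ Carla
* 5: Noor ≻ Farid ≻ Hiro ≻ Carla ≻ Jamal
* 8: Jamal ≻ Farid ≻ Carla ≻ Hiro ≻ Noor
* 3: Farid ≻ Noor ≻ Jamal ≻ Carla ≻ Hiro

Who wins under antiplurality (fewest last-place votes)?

Last-place votes: Hiro 3, Farid 0, Noor 8, Carla 2, Jamal 5.

Farid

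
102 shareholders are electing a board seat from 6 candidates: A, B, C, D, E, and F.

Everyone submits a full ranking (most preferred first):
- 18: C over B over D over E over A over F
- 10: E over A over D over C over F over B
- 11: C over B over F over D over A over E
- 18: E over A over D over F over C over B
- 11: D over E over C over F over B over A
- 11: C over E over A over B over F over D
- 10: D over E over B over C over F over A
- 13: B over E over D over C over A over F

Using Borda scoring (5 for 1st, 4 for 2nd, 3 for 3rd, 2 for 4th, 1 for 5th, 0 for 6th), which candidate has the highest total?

E

A: 18×1 + 10×4 + 11×1 + 18×4 + 11×0 + 11×3 + 10×0 + 13×1 = 187
B: 18×4 + 10×0 + 11×4 + 18×0 + 11×1 + 11×2 + 10×3 + 13×5 = 244
C: 18×5 + 10×2 + 11×5 + 18×1 + 11×3 + 11×5 + 10×2 + 13×2 = 317
D: 18×3 + 10×3 + 11×2 + 18×3 + 11×5 + 11×0 + 10×5 + 13×3 = 304
E: 18×2 + 10×5 + 11×0 + 18×5 + 11×4 + 11×4 + 10×4 + 13×4 = 356
F: 18×0 + 10×1 + 11×3 + 18×2 + 11×2 + 11×1 + 10×1 + 13×0 = 122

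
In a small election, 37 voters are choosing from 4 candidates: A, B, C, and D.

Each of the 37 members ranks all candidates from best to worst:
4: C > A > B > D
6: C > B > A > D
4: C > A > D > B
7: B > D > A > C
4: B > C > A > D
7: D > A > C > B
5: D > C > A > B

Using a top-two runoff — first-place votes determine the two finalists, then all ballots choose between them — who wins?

Round 1 first-place votes: A 0, B 11, C 14, D 12. C and D advance.
Runoff: C is ranked above D on 18 ballots, D above C on 19.

D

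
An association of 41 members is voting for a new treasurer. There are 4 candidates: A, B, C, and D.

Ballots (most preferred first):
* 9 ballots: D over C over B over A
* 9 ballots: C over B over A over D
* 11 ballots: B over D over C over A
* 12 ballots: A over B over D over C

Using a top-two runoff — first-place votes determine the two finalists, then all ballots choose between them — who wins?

B

Round 1 first-place votes: A 12, B 11, C 9, D 9. A and B advance.
Runoff: A is ranked above B on 12 ballots, B above A on 29.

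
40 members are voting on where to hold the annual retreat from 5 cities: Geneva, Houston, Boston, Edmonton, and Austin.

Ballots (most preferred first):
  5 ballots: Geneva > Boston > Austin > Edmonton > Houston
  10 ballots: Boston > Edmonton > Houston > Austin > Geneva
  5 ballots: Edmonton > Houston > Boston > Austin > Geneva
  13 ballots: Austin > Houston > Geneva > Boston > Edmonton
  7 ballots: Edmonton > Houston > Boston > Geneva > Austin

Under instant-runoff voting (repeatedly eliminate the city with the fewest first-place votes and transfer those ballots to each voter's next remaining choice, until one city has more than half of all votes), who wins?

Round 1: Geneva 5, Houston 0, Boston 10, Edmonton 12, Austin 13. Houston eliminated.
Round 2: Geneva 5, Boston 10, Edmonton 12, Austin 13. Geneva eliminated.
Round 3: Boston 15, Edmonton 12, Austin 13. Edmonton eliminated.
Round 4: Boston 27, Austin 13. Boston has a majority (≥21).

Boston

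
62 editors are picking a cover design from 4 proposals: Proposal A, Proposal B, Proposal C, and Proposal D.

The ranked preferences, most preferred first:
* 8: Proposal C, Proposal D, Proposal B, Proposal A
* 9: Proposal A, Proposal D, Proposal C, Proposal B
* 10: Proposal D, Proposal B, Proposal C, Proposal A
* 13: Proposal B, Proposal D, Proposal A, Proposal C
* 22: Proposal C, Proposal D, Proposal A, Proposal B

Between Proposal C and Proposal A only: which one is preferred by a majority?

Proposal C is ranked above Proposal A on 40 ballots; Proposal A above Proposal C on 22.

Proposal C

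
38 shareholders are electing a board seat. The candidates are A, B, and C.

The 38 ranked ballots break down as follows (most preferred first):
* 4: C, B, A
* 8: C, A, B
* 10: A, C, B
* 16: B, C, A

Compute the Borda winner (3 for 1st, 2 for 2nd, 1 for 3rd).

C

A: 4×1 + 8×2 + 10×3 + 16×1 = 66
B: 4×2 + 8×1 + 10×1 + 16×3 = 74
C: 4×3 + 8×3 + 10×2 + 16×2 = 88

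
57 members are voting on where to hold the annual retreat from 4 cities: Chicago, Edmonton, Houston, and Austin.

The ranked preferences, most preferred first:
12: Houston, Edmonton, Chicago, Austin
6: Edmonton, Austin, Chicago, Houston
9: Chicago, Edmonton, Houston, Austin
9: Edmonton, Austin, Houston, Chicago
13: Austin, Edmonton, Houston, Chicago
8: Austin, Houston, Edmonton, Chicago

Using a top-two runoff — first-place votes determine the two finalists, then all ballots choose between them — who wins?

Edmonton

Round 1 first-place votes: Chicago 9, Edmonton 15, Houston 12, Austin 21. Austin and Edmonton advance.
Runoff: Austin is ranked above Edmonton on 21 ballots, Edmonton above Austin on 36.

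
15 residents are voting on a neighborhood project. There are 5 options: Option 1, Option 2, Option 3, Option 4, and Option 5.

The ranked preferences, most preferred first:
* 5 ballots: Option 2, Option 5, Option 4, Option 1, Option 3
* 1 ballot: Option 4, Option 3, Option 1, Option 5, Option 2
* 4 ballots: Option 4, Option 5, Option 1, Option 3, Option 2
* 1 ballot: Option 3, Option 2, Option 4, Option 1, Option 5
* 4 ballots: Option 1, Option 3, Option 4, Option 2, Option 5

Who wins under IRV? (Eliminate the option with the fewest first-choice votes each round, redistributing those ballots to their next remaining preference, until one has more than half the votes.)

Option 4

Round 1: Option 1 4, Option 2 5, Option 3 1, Option 4 5, Option 5 0. Option 5 eliminated.
Round 2: Option 1 4, Option 2 5, Option 3 1, Option 4 5. Option 3 eliminated.
Round 3: Option 1 4, Option 2 6, Option 4 5. Option 1 eliminated.
Round 4: Option 2 6, Option 4 9. Option 4 has a majority (≥8).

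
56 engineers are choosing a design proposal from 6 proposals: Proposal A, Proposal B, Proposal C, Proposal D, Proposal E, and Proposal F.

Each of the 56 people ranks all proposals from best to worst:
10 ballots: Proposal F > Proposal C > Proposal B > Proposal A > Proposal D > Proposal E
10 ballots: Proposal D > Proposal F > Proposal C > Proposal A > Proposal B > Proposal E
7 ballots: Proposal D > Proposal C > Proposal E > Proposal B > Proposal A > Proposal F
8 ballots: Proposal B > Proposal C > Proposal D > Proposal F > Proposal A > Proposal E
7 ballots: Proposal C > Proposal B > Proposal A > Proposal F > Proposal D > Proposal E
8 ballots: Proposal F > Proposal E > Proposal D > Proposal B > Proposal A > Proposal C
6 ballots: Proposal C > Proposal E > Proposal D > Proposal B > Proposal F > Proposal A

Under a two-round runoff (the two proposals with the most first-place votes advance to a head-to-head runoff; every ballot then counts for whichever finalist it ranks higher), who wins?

Round 1 first-place votes: Proposal A 0, Proposal B 8, Proposal C 13, Proposal D 17, Proposal E 0, Proposal F 18. Proposal F and Proposal D advance.
Runoff: Proposal F is ranked above Proposal D on 25 ballots, Proposal D above Proposal F on 31.

Proposal D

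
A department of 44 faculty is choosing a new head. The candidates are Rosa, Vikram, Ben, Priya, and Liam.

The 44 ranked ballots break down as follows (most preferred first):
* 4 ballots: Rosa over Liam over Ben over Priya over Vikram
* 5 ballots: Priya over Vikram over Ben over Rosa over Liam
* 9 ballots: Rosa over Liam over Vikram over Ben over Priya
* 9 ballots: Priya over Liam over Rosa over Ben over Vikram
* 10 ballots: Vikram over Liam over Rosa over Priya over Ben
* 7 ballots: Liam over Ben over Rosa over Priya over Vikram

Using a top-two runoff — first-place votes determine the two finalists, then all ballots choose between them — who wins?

Round 1 first-place votes: Rosa 13, Vikram 10, Ben 0, Priya 14, Liam 7. Priya and Rosa advance.
Runoff: Priya is ranked above Rosa on 14 ballots, Rosa above Priya on 30.

Rosa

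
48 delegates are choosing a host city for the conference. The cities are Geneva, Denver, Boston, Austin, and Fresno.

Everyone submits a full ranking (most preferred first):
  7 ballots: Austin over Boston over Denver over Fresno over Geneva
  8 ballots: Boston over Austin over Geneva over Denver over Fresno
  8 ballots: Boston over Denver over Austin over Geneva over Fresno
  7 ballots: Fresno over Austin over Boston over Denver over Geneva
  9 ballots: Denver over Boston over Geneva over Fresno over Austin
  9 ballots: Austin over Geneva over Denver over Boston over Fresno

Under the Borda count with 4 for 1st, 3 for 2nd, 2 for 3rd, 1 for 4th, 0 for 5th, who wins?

Geneva: 7×0 + 8×2 + 8×1 + 7×0 + 9×2 + 9×3 = 69
Denver: 7×2 + 8×1 + 8×3 + 7×1 + 9×4 + 9×2 = 107
Boston: 7×3 + 8×4 + 8×4 + 7×2 + 9×3 + 9×1 = 135
Austin: 7×4 + 8×3 + 8×2 + 7×3 + 9×0 + 9×4 = 125
Fresno: 7×1 + 8×0 + 8×0 + 7×4 + 9×1 + 9×0 = 44

Boston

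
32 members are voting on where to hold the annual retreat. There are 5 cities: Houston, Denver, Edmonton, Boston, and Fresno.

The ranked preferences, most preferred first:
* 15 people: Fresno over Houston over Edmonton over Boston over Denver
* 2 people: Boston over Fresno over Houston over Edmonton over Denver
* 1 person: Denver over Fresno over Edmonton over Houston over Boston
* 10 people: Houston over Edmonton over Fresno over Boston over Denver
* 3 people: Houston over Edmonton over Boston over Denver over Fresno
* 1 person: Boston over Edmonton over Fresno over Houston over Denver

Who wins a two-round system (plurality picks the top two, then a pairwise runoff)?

Fresno

Round 1 first-place votes: Houston 13, Denver 1, Edmonton 0, Boston 3, Fresno 15. Fresno and Houston advance.
Runoff: Fresno is ranked above Houston on 19 ballots, Houston above Fresno on 13.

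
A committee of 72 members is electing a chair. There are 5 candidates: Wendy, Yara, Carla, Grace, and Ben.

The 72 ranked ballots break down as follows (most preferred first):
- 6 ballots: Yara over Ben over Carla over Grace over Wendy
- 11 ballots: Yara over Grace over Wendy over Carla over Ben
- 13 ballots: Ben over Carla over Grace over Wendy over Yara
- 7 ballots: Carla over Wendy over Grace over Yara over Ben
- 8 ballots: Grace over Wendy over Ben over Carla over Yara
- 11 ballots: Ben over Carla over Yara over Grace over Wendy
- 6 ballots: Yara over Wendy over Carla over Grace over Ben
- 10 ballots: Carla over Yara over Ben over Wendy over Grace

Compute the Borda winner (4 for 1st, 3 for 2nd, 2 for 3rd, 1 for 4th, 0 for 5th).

Carla

Wendy: 6×0 + 11×2 + 13×1 + 7×3 + 8×3 + 11×0 + 6×3 + 10×1 = 108
Yara: 6×4 + 11×4 + 13×0 + 7×1 + 8×0 + 11×2 + 6×4 + 10×3 = 151
Carla: 6×2 + 11×1 + 13×3 + 7×4 + 8×1 + 11×3 + 6×2 + 10×4 = 183
Grace: 6×1 + 11×3 + 13×2 + 7×2 + 8×4 + 11×1 + 6×1 + 10×0 = 128
Ben: 6×3 + 11×0 + 13×4 + 7×0 + 8×2 + 11×4 + 6×0 + 10×2 = 150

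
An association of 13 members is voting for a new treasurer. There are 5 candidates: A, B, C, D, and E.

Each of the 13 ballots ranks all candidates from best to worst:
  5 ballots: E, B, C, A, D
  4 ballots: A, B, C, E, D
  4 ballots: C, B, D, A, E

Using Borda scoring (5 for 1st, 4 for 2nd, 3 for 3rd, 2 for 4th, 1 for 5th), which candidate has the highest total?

A: 5×2 + 4×5 + 4×2 = 38
B: 5×4 + 4×4 + 4×4 = 52
C: 5×3 + 4×3 + 4×5 = 47
D: 5×1 + 4×1 + 4×3 = 21
E: 5×5 + 4×2 + 4×1 = 37

B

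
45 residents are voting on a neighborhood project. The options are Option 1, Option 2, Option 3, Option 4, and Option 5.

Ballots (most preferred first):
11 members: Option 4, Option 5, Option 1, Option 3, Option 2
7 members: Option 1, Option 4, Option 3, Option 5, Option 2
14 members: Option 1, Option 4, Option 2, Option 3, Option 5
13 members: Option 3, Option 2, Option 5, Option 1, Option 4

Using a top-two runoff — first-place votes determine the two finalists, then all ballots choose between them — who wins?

Option 1

Round 1 first-place votes: Option 1 21, Option 2 0, Option 3 13, Option 4 11, Option 5 0. Option 1 and Option 3 advance.
Runoff: Option 1 is ranked above Option 3 on 32 ballots, Option 3 above Option 1 on 13.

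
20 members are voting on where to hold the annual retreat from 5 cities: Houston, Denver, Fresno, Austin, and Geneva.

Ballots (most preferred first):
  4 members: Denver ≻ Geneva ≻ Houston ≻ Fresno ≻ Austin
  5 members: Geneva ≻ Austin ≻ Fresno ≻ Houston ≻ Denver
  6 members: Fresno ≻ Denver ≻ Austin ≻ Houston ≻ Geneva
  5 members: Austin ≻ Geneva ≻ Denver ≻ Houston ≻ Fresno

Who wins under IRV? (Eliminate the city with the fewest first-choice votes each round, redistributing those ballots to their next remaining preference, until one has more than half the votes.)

Round 1: Houston 0, Denver 4, Fresno 6, Austin 5, Geneva 5. Houston eliminated.
Round 2: Denver 4, Fresno 6, Austin 5, Geneva 5. Denver eliminated.
Round 3: Fresno 6, Austin 5, Geneva 9. Austin eliminated.
Round 4: Fresno 6, Geneva 14. Geneva has a majority (≥11).

Geneva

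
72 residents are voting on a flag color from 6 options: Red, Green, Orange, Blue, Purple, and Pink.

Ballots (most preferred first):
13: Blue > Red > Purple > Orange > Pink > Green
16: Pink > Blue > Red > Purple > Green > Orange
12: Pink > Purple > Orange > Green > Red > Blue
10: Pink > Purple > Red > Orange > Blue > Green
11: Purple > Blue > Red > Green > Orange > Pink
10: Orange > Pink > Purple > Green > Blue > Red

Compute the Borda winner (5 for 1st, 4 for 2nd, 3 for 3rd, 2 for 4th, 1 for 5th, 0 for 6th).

Purple

Red: 13×4 + 16×3 + 12×1 + 10×3 + 11×3 + 10×0 = 175
Green: 13×0 + 16×1 + 12×2 + 10×0 + 11×2 + 10×2 = 82
Orange: 13×2 + 16×0 + 12×3 + 10×2 + 11×1 + 10×5 = 143
Blue: 13×5 + 16×4 + 12×0 + 10×1 + 11×4 + 10×1 = 193
Purple: 13×3 + 16×2 + 12×4 + 10×4 + 11×5 + 10×3 = 244
Pink: 13×1 + 16×5 + 12×5 + 10×5 + 11×0 + 10×4 = 243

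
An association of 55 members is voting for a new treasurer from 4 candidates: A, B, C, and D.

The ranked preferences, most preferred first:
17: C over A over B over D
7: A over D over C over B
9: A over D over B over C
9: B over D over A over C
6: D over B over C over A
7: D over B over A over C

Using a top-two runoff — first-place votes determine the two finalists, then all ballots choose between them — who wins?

A

Round 1 first-place votes: A 16, B 9, C 17, D 13. C and A advance.
Runoff: C is ranked above A on 23 ballots, A above C on 32.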